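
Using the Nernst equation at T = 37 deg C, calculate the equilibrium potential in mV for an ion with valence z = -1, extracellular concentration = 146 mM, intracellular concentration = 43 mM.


E = (RT/(zF)) * ln(C_out/C_in)
T = 37 + 273.15 = 310.15 K
E = (8.314 * 310.15 / (-1 * 96485)) * ln(146/43)
E = -32.67 mV


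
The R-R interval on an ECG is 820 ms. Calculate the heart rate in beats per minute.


HR = 60 / RR_interval(s)
RR = 820 ms = 0.82 s
HR = 60 / 0.82 = 73.17 bpm


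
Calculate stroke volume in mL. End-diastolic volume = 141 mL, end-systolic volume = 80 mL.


SV = EDV - ESV
SV = 141 - 80
SV = 61 mL


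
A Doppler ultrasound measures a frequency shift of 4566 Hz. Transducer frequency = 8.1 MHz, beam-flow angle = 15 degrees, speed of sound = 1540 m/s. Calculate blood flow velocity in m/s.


v = fd * c / (2 * f0 * cos(theta))
v = 4566 * 1540 / (2 * 8.1000e+06 * cos(15))
v = 0.4494 m/s


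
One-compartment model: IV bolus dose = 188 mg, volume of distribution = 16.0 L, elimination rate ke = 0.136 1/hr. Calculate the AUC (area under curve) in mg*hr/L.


C0 = Dose/Vd = 188/16.0 = 11.75 mg/L
AUC = C0/ke = 11.75/0.136
AUC = 86.4 mg*hr/L


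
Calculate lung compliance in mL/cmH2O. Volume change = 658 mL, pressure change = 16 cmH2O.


C = dV / dP
C = 658 / 16
C = 41.12 mL/cmH2O


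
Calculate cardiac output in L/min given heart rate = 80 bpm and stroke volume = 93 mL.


CO = HR * SV
CO = 80 * 93 / 1000
CO = 7.44 L/min


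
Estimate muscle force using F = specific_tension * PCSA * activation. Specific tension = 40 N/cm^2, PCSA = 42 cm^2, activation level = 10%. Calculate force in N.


F = sigma * PCSA * activation
F = 40 * 42 * 0.1
F = 168 N


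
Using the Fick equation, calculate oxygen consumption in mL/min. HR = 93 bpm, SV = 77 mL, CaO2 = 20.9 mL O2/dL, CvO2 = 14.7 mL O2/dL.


CO = HR*SV = 93*77/1000 = 7.161 L/min
a-v O2 diff = 20.9 - 14.7 = 6.2 mL/dL
VO2 = CO * (CaO2-CvO2) * 10 dL/L
VO2 = 7.161 * 6.2 * 10
VO2 = 444 mL/min


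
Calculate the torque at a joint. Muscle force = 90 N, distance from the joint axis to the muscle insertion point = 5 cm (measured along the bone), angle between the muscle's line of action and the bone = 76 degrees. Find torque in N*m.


Torque = F * d * sin(theta)   (moment arm = d*sin(theta))
d = 5 cm = 0.05 m
Torque = 90 * 0.05 * sin(76)
Torque = 4.366 N*m


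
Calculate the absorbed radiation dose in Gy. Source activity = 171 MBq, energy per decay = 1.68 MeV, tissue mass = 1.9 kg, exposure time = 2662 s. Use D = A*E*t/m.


A = 171 MBq = 1.7100e+08 Bq
E = 1.68 MeV = 2.69136e-13 J
D = A*E*t/m = 1.7100e+08*2.69136e-13*2662/1.9
D = 0.06448 Gy


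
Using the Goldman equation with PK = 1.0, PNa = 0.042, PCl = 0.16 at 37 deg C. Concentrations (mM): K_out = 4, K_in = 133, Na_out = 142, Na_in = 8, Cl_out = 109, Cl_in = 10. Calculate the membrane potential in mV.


Vm = (RT/F)*ln((PK*Ko + PNa*Nao + PCl*Cli)/(PK*Ki + PNa*Nai + PCl*Clo))
Numer = 11.564, Denom = 150.776
Vm = -68.63 mV


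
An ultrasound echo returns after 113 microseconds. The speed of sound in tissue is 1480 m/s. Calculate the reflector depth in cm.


depth = c * t / 2
t = 113 us = 1.1300e-04 s
depth = 1480 * 1.1300e-04 / 2
depth = 0.08362 m = 8.362 cm


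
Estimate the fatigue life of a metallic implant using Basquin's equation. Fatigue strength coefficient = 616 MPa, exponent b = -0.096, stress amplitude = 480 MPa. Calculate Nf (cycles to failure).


sigma_a = sigma_f' * (2Nf)^b
2Nf = (sigma_a/sigma_f')^(1/b)
2Nf = (480/616)^(1/-0.096)
2Nf = 13.444238
Nf = 6.722


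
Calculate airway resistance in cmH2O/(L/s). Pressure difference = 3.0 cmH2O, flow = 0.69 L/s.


R = dP / flow
R = 3.0 / 0.69
R = 4.348 cmH2O/(L/s)


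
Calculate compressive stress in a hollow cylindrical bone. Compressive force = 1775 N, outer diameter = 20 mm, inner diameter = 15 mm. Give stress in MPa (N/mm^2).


A = pi*(r_o^2 - r_i^2)
r_o = 10 mm, r_i = 7.5 mm
A = 137.445 mm^2
sigma = F/A = 1775 / 137.445
sigma = 12.91 MPa


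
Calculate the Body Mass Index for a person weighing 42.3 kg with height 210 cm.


BMI = weight / height^2
height = 210 cm = 2.1 m
BMI = 42.3 / 2.1^2
BMI = 9.592 kg/m^2


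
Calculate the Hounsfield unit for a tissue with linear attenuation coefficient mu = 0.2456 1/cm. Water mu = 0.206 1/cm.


HU = ((mu_tissue - mu_water) / mu_water) * 1000
HU = ((0.2456 - 0.206) / 0.206) * 1000
HU = 192.2


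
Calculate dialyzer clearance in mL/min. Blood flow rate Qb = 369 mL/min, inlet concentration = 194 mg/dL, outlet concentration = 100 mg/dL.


K = Qb * (Cb_in - Cb_out) / Cb_in
K = 369 * (194 - 100) / 194
K = 178.8 mL/min


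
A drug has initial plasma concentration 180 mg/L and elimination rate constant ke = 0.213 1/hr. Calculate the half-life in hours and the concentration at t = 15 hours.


t_half = ln(2) / ke = 0.693147 / 0.213 = 3.254 hr
C(t) = C0 * exp(-ke*t) = 180 * exp(-0.213*15)
C(15) = 7.374 mg/L


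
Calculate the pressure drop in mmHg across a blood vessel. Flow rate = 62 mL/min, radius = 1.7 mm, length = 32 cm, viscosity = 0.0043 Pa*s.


dP = 8*mu*L*Q / (pi*r^4)
Q = 62 mL/min = 1.03333e-06 m^3/s
dP = 433.513 Pa = 433.513 / 133.322 mmHg = 3.252 mmHg


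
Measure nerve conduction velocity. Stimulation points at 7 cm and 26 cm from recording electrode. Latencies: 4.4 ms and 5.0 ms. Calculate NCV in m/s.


Distance = (26 - 7) / 100 = 0.19 m
dt = (5.0 - 4.4) / 1000 = 6.0000e-04 s
NCV = dist / dt = 316.7 m/s


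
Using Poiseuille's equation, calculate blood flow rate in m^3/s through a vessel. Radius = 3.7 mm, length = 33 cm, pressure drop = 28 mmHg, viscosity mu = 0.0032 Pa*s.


Q = pi*r^4*dP / (8*mu*L)
r = 0.0037 m, L = 0.33 m
dP = 28 mmHg = 3733.016 Pa
Q = 2.6017e-04 m^3/s


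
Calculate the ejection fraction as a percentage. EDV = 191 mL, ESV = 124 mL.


SV = EDV - ESV = 191 - 124 = 67 mL
EF = SV/EDV * 100 = 67/191 * 100
EF = 35.08%


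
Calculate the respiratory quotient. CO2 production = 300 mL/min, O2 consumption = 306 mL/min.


RQ = VCO2 / VO2
RQ = 300 / 306
RQ = 0.9804


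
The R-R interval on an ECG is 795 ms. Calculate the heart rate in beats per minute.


HR = 60 / RR_interval(s)
RR = 795 ms = 0.795 s
HR = 60 / 0.795 = 75.47 bpm


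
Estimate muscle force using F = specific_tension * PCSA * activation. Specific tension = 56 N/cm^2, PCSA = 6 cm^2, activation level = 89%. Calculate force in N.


F = sigma * PCSA * activation
F = 56 * 6 * 0.89
F = 299 N


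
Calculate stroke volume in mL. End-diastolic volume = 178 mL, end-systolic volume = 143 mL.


SV = EDV - ESV
SV = 178 - 143
SV = 35 mL


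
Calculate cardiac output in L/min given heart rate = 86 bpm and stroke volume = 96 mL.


CO = HR * SV
CO = 86 * 96 / 1000
CO = 8.256 L/min


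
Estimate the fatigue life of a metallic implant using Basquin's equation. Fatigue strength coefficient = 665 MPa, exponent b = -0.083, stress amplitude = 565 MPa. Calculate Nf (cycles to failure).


sigma_a = sigma_f' * (2Nf)^b
2Nf = (sigma_a/sigma_f')^(1/b)
2Nf = (565/665)^(1/-0.083)
2Nf = 7.1234294
Nf = 3.562


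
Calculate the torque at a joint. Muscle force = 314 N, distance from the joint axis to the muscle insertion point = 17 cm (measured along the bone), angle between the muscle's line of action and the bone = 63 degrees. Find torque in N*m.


Torque = F * d * sin(theta)   (moment arm = d*sin(theta))
d = 17 cm = 0.17 m
Torque = 314 * 0.17 * sin(63)
Torque = 47.56 N*m


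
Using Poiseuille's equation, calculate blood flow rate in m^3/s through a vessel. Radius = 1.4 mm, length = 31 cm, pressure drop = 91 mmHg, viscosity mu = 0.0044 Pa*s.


Q = pi*r^4*dP / (8*mu*L)
r = 0.0014 m, L = 0.31 m
dP = 91 mmHg = 12132.302 Pa
Q = 1.3418e-05 m^3/s


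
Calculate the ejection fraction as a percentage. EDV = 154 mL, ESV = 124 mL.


SV = EDV - ESV = 154 - 124 = 30 mL
EF = SV/EDV * 100 = 30/154 * 100
EF = 19.48%


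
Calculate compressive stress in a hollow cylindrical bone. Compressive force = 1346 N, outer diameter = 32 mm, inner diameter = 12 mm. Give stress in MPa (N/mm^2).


A = pi*(r_o^2 - r_i^2)
r_o = 16 mm, r_i = 6 mm
A = 691.15 mm^2
sigma = F/A = 1346 / 691.15
sigma = 1.947 MPa


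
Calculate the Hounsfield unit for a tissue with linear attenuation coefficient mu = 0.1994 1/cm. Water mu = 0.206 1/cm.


HU = ((mu_tissue - mu_water) / mu_water) * 1000
HU = ((0.1994 - 0.206) / 0.206) * 1000
HU = -32.04


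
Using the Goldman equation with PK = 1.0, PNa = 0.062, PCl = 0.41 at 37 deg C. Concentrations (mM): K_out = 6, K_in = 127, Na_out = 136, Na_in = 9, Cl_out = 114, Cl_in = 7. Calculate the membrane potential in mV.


Vm = (RT/F)*ln((PK*Ko + PNa*Nao + PCl*Cli)/(PK*Ki + PNa*Nai + PCl*Clo))
Numer = 17.302, Denom = 174.298
Vm = -61.73 mV


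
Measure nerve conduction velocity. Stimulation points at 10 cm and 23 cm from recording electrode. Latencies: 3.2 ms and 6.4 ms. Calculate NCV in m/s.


Distance = (23 - 10) / 100 = 0.13 m
dt = (6.4 - 3.2) / 1000 = 0.0032 s
NCV = dist / dt = 40.62 m/s


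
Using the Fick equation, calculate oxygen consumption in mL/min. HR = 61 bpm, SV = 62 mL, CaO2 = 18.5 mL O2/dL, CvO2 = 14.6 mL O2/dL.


CO = HR*SV = 61*62/1000 = 3.782 L/min
a-v O2 diff = 18.5 - 14.6 = 3.9 mL/dL
VO2 = CO * (CaO2-CvO2) * 10 dL/L
VO2 = 3.782 * 3.9 * 10
VO2 = 147.5 mL/min


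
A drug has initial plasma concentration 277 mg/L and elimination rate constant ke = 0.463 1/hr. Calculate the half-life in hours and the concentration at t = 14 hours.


t_half = ln(2) / ke = 0.693147 / 0.463 = 1.497 hr
C(t) = C0 * exp(-ke*t) = 277 * exp(-0.463*14)
C(14) = 0.424 mg/L


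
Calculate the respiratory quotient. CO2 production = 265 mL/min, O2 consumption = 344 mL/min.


RQ = VCO2 / VO2
RQ = 265 / 344
RQ = 0.7703


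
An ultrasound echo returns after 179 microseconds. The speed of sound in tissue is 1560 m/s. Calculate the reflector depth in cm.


depth = c * t / 2
t = 179 us = 1.7900e-04 s
depth = 1560 * 1.7900e-04 / 2
depth = 0.13962 m = 13.962 cm


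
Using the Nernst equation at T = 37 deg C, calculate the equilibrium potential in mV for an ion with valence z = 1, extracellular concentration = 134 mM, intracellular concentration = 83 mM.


E = (RT/(zF)) * ln(C_out/C_in)
T = 37 + 273.15 = 310.15 K
E = (8.314 * 310.15 / (1 * 96485)) * ln(134/83)
E = 12.8 mV


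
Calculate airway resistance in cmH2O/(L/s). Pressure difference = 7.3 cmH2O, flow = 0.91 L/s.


R = dP / flow
R = 7.3 / 0.91
R = 8.022 cmH2O/(L/s)


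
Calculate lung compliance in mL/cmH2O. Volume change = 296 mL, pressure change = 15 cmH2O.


C = dV / dP
C = 296 / 15
C = 19.73 mL/cmH2O


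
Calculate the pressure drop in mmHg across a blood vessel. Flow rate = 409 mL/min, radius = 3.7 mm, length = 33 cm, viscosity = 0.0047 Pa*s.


dP = 8*mu*L*Q / (pi*r^4)
Q = 409 mL/min = 6.81667e-06 m^3/s
dP = 143.654 Pa = 143.654 / 133.322 mmHg = 1.077 mmHg


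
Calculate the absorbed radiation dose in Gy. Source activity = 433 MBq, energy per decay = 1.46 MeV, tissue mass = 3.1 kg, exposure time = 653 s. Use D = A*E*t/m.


A = 433 MBq = 4.3300e+08 Bq
E = 1.46 MeV = 2.33892e-13 J
D = A*E*t/m = 4.3300e+08*2.33892e-13*653/3.1
D = 0.02133 Gy


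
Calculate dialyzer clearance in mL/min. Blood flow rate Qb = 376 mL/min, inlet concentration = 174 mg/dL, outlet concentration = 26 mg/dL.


K = Qb * (Cb_in - Cb_out) / Cb_in
K = 376 * (174 - 26) / 174
K = 319.8 mL/min


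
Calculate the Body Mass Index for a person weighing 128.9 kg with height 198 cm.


BMI = weight / height^2
height = 198 cm = 1.98 m
BMI = 128.9 / 1.98^2
BMI = 32.88 kg/m^2


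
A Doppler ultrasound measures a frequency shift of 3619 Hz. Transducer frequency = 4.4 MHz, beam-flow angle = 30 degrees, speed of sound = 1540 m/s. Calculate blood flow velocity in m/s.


v = fd * c / (2 * f0 * cos(theta))
v = 3619 * 1540 / (2 * 4.4000e+06 * cos(30))
v = 0.7313 m/s


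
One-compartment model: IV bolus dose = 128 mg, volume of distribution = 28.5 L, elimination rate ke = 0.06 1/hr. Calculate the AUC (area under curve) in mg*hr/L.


C0 = Dose/Vd = 128/28.5 = 4.49123 mg/L
AUC = C0/ke = 4.49123/0.06
AUC = 74.85 mg*hr/L


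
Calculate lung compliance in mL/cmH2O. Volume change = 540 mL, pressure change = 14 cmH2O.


C = dV / dP
C = 540 / 14
C = 38.57 mL/cmH2O


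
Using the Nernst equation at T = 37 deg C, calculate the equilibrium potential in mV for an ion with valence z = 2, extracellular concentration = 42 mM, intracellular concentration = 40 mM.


E = (RT/(zF)) * ln(C_out/C_in)
T = 37 + 273.15 = 310.15 K
E = (8.314 * 310.15 / (2 * 96485)) * ln(42/40)
E = 0.652 mV


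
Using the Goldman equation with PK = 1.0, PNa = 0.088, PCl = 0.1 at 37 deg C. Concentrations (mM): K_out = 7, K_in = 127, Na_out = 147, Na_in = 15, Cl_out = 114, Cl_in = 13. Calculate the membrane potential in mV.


Vm = (RT/F)*ln((PK*Ko + PNa*Nao + PCl*Cli)/(PK*Ki + PNa*Nai + PCl*Clo))
Numer = 21.236, Denom = 139.72
Vm = -50.35 mV


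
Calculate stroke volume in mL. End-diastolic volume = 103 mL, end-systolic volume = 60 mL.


SV = EDV - ESV
SV = 103 - 60
SV = 43 mL


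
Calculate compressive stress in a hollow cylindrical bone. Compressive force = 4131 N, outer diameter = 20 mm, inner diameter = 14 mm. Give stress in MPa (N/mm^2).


A = pi*(r_o^2 - r_i^2)
r_o = 10 mm, r_i = 7 mm
A = 160.221 mm^2
sigma = F/A = 4131 / 160.221
sigma = 25.78 MPa


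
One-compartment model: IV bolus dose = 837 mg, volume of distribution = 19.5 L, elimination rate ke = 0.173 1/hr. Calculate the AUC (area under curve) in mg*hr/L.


C0 = Dose/Vd = 837/19.5 = 42.9231 mg/L
AUC = C0/ke = 42.9231/0.173
AUC = 248.1 mg*hr/L


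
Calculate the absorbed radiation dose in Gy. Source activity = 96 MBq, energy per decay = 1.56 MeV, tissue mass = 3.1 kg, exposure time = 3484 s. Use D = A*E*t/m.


A = 96 MBq = 9.6000e+07 Bq
E = 1.56 MeV = 2.49912e-13 J
D = A*E*t/m = 9.6000e+07*2.49912e-13*3484/3.1
D = 0.02696 Gy


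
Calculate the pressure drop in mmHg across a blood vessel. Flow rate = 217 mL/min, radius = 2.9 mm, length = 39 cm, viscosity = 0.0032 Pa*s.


dP = 8*mu*L*Q / (pi*r^4)
Q = 217 mL/min = 3.61667e-06 m^3/s
dP = 162.507 Pa = 162.507 / 133.322 mmHg = 1.219 mmHg


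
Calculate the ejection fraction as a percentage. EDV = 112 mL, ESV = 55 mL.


SV = EDV - ESV = 112 - 55 = 57 mL
EF = SV/EDV * 100 = 57/112 * 100
EF = 50.89%


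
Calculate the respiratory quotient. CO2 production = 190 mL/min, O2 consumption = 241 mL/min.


RQ = VCO2 / VO2
RQ = 190 / 241
RQ = 0.7884


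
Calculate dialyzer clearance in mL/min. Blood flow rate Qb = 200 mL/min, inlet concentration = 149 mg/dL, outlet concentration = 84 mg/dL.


K = Qb * (Cb_in - Cb_out) / Cb_in
K = 200 * (149 - 84) / 149
K = 87.25 mL/min


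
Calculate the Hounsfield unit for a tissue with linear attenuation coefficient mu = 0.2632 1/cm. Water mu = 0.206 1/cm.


HU = ((mu_tissue - mu_water) / mu_water) * 1000
HU = ((0.2632 - 0.206) / 0.206) * 1000
HU = 277.7


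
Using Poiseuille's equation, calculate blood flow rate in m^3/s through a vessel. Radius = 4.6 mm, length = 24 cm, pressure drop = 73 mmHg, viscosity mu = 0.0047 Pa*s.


Q = pi*r^4*dP / (8*mu*L)
r = 0.0046 m, L = 0.24 m
dP = 73 mmHg = 9732.506 Pa
Q = 0.001517 m^3/s


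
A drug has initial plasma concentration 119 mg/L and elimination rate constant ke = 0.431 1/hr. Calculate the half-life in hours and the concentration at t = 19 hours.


t_half = ln(2) / ke = 0.693147 / 0.431 = 1.608 hr
C(t) = C0 * exp(-ke*t) = 119 * exp(-0.431*19)
C(19) = 0.03305 mg/L


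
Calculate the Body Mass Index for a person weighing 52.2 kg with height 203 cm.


BMI = weight / height^2
height = 203 cm = 2.03 m
BMI = 52.2 / 2.03^2
BMI = 12.67 kg/m^2


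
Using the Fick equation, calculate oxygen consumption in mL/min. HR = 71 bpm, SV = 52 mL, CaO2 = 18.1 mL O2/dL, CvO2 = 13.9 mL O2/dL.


CO = HR*SV = 71*52/1000 = 3.692 L/min
a-v O2 diff = 18.1 - 13.9 = 4.2 mL/dL
VO2 = CO * (CaO2-CvO2) * 10 dL/L
VO2 = 3.692 * 4.2 * 10
VO2 = 155.1 mL/min


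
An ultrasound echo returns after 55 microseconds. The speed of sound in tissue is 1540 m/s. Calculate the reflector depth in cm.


depth = c * t / 2
t = 55 us = 5.5000e-05 s
depth = 1540 * 5.5000e-05 / 2
depth = 0.04235 m = 4.235 cm


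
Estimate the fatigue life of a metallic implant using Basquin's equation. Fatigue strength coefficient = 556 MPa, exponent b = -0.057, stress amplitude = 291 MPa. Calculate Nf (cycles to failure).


sigma_a = sigma_f' * (2Nf)^b
2Nf = (sigma_a/sigma_f')^(1/b)
2Nf = (291/556)^(1/-0.057)
2Nf = 85706.563
Nf = 4.285e+04


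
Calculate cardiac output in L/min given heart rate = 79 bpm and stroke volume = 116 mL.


CO = HR * SV
CO = 79 * 116 / 1000
CO = 9.164 L/min


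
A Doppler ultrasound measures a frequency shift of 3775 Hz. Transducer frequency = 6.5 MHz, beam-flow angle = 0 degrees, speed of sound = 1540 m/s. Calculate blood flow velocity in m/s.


v = fd * c / (2 * f0 * cos(theta))
v = 3775 * 1540 / (2 * 6.5000e+06 * cos(0))
v = 0.4472 m/s


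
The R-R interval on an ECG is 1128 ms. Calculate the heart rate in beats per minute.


HR = 60 / RR_interval(s)
RR = 1128 ms = 1.128 s
HR = 60 / 1.128 = 53.19 bpm


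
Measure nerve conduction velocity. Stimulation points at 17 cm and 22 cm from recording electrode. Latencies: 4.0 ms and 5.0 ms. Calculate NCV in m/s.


Distance = (22 - 17) / 100 = 0.05 m
dt = (5.0 - 4.0) / 1000 = 0.001 s
NCV = dist / dt = 50 m/s


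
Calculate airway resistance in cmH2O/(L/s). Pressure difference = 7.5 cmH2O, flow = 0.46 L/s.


R = dP / flow
R = 7.5 / 0.46
R = 16.3 cmH2O/(L/s)


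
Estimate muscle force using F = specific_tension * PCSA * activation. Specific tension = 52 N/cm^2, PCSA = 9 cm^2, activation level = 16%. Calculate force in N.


F = sigma * PCSA * activation
F = 52 * 9 * 0.16
F = 74.88 N


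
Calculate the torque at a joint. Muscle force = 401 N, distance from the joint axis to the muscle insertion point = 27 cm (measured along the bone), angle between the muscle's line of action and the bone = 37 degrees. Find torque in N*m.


Torque = F * d * sin(theta)   (moment arm = d*sin(theta))
d = 27 cm = 0.27 m
Torque = 401 * 0.27 * sin(37)
Torque = 65.16 N*m


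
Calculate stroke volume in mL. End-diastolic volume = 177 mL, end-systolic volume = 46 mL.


SV = EDV - ESV
SV = 177 - 46
SV = 131 mL


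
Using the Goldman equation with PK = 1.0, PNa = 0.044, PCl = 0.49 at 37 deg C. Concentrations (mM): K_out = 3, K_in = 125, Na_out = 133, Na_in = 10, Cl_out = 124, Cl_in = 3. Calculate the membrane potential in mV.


Vm = (RT/F)*ln((PK*Ko + PNa*Nao + PCl*Cli)/(PK*Ki + PNa*Nai + PCl*Clo))
Numer = 10.322, Denom = 186.2
Vm = -77.3 mV


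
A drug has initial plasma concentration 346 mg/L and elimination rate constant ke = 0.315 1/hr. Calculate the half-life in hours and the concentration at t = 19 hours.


t_half = ln(2) / ke = 0.693147 / 0.315 = 2.2 hr
C(t) = C0 * exp(-ke*t) = 346 * exp(-0.315*19)
C(19) = 0.8706 mg/L


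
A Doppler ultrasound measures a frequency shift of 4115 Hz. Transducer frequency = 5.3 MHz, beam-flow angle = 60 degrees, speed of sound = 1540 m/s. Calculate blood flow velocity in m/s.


v = fd * c / (2 * f0 * cos(theta))
v = 4115 * 1540 / (2 * 5.3000e+06 * cos(60))
v = 1.196 m/s


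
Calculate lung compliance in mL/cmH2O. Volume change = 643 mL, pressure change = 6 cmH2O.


C = dV / dP
C = 643 / 6
C = 107.2 mL/cmH2O


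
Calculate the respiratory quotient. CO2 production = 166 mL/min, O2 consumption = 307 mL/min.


RQ = VCO2 / VO2
RQ = 166 / 307
RQ = 0.5407


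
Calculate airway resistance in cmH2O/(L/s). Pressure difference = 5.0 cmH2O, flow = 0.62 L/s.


R = dP / flow
R = 5.0 / 0.62
R = 8.065 cmH2O/(L/s)


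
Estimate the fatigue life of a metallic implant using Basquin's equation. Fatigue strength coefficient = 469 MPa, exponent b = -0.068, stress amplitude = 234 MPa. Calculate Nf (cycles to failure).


sigma_a = sigma_f' * (2Nf)^b
2Nf = (sigma_a/sigma_f')^(1/b)
2Nf = (234/469)^(1/-0.068)
2Nf = 27576.802
Nf = 1.379e+04


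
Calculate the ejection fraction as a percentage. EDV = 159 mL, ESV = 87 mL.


SV = EDV - ESV = 159 - 87 = 72 mL
EF = SV/EDV * 100 = 72/159 * 100
EF = 45.28%


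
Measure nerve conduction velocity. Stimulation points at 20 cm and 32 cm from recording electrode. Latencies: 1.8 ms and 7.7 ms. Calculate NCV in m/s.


Distance = (32 - 20) / 100 = 0.12 m
dt = (7.7 - 1.8) / 1000 = 0.0059 s
NCV = dist / dt = 20.34 m/s


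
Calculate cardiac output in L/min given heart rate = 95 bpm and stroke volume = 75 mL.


CO = HR * SV
CO = 95 * 75 / 1000
CO = 7.125 L/min


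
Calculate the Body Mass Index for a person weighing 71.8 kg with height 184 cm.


BMI = weight / height^2
height = 184 cm = 1.84 m
BMI = 71.8 / 1.84^2
BMI = 21.21 kg/m^2


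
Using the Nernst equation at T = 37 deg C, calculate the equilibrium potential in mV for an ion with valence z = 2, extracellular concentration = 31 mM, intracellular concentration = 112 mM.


E = (RT/(zF)) * ln(C_out/C_in)
T = 37 + 273.15 = 310.15 K
E = (8.314 * 310.15 / (2 * 96485)) * ln(31/112)
E = -17.16 mV


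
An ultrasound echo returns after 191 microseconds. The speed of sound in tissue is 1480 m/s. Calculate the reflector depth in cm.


depth = c * t / 2
t = 191 us = 1.9100e-04 s
depth = 1480 * 1.9100e-04 / 2
depth = 0.14134 m = 14.134 cm


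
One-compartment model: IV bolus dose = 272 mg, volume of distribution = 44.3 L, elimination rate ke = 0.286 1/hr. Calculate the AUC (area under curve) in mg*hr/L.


C0 = Dose/Vd = 272/44.3 = 6.13995 mg/L
AUC = C0/ke = 6.13995/0.286
AUC = 21.47 mg*hr/L


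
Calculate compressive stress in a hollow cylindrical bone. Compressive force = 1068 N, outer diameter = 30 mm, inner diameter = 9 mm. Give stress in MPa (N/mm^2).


A = pi*(r_o^2 - r_i^2)
r_o = 15 mm, r_i = 4.5 mm
A = 643.241 mm^2
sigma = F/A = 1068 / 643.241
sigma = 1.66 MPa


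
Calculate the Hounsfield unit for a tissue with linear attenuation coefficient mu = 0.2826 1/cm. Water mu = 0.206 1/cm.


HU = ((mu_tissue - mu_water) / mu_water) * 1000
HU = ((0.2826 - 0.206) / 0.206) * 1000
HU = 371.8


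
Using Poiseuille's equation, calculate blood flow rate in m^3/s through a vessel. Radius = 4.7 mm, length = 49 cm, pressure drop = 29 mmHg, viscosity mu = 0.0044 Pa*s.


Q = pi*r^4*dP / (8*mu*L)
r = 0.0047 m, L = 0.49 m
dP = 29 mmHg = 3866.338 Pa
Q = 3.4364e-04 m^3/s


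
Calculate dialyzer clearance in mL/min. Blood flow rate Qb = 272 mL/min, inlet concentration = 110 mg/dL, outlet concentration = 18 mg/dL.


K = Qb * (Cb_in - Cb_out) / Cb_in
K = 272 * (110 - 18) / 110
K = 227.5 mL/min


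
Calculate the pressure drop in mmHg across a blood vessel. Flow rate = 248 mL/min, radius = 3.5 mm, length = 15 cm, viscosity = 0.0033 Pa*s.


dP = 8*mu*L*Q / (pi*r^4)
Q = 248 mL/min = 4.13333e-06 m^3/s
dP = 34.7195 Pa = 34.7195 / 133.322 mmHg = 0.2604 mmHg


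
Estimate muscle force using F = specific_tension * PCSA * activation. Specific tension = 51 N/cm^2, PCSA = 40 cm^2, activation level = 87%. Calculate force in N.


F = sigma * PCSA * activation
F = 51 * 40 * 0.87
F = 1775 N


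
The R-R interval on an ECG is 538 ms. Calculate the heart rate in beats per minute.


HR = 60 / RR_interval(s)
RR = 538 ms = 0.538 s
HR = 60 / 0.538 = 111.5 bpm


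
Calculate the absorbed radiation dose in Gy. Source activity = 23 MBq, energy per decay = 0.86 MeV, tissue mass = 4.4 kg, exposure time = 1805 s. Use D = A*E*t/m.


A = 23 MBq = 2.3000e+07 Bq
E = 0.86 MeV = 1.37772e-13 J
D = A*E*t/m = 2.3000e+07*1.37772e-13*1805/4.4
D = 0.0013 Gy


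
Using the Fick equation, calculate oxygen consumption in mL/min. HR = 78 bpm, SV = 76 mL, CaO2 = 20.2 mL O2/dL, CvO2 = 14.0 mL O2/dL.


CO = HR*SV = 78*76/1000 = 5.928 L/min
a-v O2 diff = 20.2 - 14.0 = 6.2 mL/dL
VO2 = CO * (CaO2-CvO2) * 10 dL/L
VO2 = 5.928 * 6.2 * 10
VO2 = 367.5 mL/min


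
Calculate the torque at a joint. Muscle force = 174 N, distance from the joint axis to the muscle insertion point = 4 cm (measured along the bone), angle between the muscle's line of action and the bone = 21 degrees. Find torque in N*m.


Torque = F * d * sin(theta)   (moment arm = d*sin(theta))
d = 4 cm = 0.04 m
Torque = 174 * 0.04 * sin(21)
Torque = 2.494 N*m


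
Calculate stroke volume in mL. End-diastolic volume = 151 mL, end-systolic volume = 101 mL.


SV = EDV - ESV
SV = 151 - 101
SV = 50 mL


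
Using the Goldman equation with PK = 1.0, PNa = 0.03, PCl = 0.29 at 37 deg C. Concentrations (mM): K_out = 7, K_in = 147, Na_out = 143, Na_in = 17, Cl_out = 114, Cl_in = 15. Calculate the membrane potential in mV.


Vm = (RT/F)*ln((PK*Ko + PNa*Nao + PCl*Cli)/(PK*Ki + PNa*Nai + PCl*Clo))
Numer = 15.64, Denom = 180.57
Vm = -65.38 mV


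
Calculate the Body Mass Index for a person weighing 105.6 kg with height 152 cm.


BMI = weight / height^2
height = 152 cm = 1.52 m
BMI = 105.6 / 1.52^2
BMI = 45.71 kg/m^2


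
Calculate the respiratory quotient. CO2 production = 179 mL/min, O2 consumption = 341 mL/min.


RQ = VCO2 / VO2
RQ = 179 / 341
RQ = 0.5249


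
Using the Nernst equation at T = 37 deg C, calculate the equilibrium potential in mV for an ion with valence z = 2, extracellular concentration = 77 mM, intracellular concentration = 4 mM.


E = (RT/(zF)) * ln(C_out/C_in)
T = 37 + 273.15 = 310.15 K
E = (8.314 * 310.15 / (2 * 96485)) * ln(77/4)
E = 39.52 mV


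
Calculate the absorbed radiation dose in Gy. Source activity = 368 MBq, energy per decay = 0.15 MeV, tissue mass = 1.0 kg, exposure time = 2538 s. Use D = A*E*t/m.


A = 368 MBq = 3.6800e+08 Bq
E = 0.15 MeV = 2.403e-14 J
D = A*E*t/m = 3.6800e+08*2.403e-14*2538/1.0
D = 0.02244 Gy


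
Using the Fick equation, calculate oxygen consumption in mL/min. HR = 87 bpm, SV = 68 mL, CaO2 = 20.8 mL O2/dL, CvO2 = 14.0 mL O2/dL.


CO = HR*SV = 87*68/1000 = 5.916 L/min
a-v O2 diff = 20.8 - 14.0 = 6.8 mL/dL
VO2 = CO * (CaO2-CvO2) * 10 dL/L
VO2 = 5.916 * 6.8 * 10
VO2 = 402.3 mL/min


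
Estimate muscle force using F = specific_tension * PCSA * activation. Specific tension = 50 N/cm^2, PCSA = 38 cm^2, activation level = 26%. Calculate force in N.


F = sigma * PCSA * activation
F = 50 * 38 * 0.26
F = 494 N


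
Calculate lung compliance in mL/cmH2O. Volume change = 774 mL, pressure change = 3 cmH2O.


C = dV / dP
C = 774 / 3
C = 258 mL/cmH2O


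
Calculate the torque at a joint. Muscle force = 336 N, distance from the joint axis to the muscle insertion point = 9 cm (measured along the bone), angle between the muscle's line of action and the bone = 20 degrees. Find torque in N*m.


Torque = F * d * sin(theta)   (moment arm = d*sin(theta))
d = 9 cm = 0.09 m
Torque = 336 * 0.09 * sin(20)
Torque = 10.34 N*m


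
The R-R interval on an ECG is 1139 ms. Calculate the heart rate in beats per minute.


HR = 60 / RR_interval(s)
RR = 1139 ms = 1.139 s
HR = 60 / 1.139 = 52.68 bpm


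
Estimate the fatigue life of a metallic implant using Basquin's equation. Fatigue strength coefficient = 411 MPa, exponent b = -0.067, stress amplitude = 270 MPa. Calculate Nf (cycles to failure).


sigma_a = sigma_f' * (2Nf)^b
2Nf = (sigma_a/sigma_f')^(1/b)
2Nf = (270/411)^(1/-0.067)
2Nf = 529.11869
Nf = 264.6


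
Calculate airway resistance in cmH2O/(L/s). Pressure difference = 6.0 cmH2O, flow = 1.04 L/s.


R = dP / flow
R = 6.0 / 1.04
R = 5.769 cmH2O/(L/s)


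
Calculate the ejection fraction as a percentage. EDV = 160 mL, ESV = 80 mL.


SV = EDV - ESV = 160 - 80 = 80 mL
EF = SV/EDV * 100 = 80/160 * 100
EF = 50%


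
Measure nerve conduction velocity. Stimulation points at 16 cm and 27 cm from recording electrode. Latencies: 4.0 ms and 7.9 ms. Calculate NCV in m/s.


Distance = (27 - 16) / 100 = 0.11 m
dt = (7.9 - 4.0) / 1000 = 0.0039 s
NCV = dist / dt = 28.21 m/s


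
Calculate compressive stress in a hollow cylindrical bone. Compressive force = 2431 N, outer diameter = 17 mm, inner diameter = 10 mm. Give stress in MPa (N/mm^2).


A = pi*(r_o^2 - r_i^2)
r_o = 8.5 mm, r_i = 5 mm
A = 148.44 mm^2
sigma = F/A = 2431 / 148.44
sigma = 16.38 MPa


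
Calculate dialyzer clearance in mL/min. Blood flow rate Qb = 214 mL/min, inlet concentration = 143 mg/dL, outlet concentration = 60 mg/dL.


K = Qb * (Cb_in - Cb_out) / Cb_in
K = 214 * (143 - 60) / 143
K = 124.2 mL/min


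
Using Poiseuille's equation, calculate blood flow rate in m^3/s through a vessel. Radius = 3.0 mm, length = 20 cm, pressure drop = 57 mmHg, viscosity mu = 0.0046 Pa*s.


Q = pi*r^4*dP / (8*mu*L)
r = 0.003 m, L = 0.2 m
dP = 57 mmHg = 7599.354 Pa
Q = 2.6274e-04 m^3/s


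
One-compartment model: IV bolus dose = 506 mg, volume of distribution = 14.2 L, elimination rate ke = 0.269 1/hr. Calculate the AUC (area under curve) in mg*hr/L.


C0 = Dose/Vd = 506/14.2 = 35.6338 mg/L
AUC = C0/ke = 35.6338/0.269
AUC = 132.5 mg*hr/L


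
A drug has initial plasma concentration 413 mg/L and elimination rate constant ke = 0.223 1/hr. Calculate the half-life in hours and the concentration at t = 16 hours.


t_half = ln(2) / ke = 0.693147 / 0.223 = 3.108 hr
C(t) = C0 * exp(-ke*t) = 413 * exp(-0.223*16)
C(16) = 11.65 mg/L


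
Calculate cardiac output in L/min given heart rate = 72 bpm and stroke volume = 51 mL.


CO = HR * SV
CO = 72 * 51 / 1000
CO = 3.672 L/min


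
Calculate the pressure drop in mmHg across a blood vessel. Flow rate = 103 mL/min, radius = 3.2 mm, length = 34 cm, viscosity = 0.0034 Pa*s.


dP = 8*mu*L*Q / (pi*r^4)
Q = 103 mL/min = 1.71667e-06 m^3/s
dP = 48.1931 Pa = 48.1931 / 133.322 mmHg = 0.3615 mmHg


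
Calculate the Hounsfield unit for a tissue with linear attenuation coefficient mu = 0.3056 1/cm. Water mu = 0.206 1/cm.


HU = ((mu_tissue - mu_water) / mu_water) * 1000
HU = ((0.3056 - 0.206) / 0.206) * 1000
HU = 483.5


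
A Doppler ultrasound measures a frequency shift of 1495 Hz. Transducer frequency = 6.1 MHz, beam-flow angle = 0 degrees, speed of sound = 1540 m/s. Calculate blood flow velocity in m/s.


v = fd * c / (2 * f0 * cos(theta))
v = 1495 * 1540 / (2 * 6.1000e+06 * cos(0))
v = 0.1887 m/s


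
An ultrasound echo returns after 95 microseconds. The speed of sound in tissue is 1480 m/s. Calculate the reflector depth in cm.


depth = c * t / 2
t = 95 us = 9.5000e-05 s
depth = 1480 * 9.5000e-05 / 2
depth = 0.0703 m = 7.03 cm


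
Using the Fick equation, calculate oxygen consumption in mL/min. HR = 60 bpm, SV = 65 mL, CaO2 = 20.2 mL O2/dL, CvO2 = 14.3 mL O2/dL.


CO = HR*SV = 60*65/1000 = 3.9 L/min
a-v O2 diff = 20.2 - 14.3 = 5.9 mL/dL
VO2 = CO * (CaO2-CvO2) * 10 dL/L
VO2 = 3.9 * 5.9 * 10
VO2 = 230.1 mL/min


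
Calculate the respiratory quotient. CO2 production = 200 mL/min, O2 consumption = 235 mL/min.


RQ = VCO2 / VO2
RQ = 200 / 235
RQ = 0.8511


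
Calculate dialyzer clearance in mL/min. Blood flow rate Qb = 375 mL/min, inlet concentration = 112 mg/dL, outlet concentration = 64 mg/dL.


K = Qb * (Cb_in - Cb_out) / Cb_in
K = 375 * (112 - 64) / 112
K = 160.7 mL/min


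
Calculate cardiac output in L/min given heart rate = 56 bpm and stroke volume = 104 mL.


CO = HR * SV
CO = 56 * 104 / 1000
CO = 5.824 L/min


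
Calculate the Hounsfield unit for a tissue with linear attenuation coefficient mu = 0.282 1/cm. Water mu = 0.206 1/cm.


HU = ((mu_tissue - mu_water) / mu_water) * 1000
HU = ((0.282 - 0.206) / 0.206) * 1000
HU = 368.9


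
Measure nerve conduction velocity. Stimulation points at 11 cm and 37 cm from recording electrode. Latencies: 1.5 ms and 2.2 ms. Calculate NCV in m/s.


Distance = (37 - 11) / 100 = 0.26 m
dt = (2.2 - 1.5) / 1000 = 7.0000e-04 s
NCV = dist / dt = 371.4 m/s


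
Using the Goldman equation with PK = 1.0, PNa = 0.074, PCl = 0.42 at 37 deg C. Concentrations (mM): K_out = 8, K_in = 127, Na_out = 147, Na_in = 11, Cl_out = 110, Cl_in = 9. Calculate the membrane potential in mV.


Vm = (RT/F)*ln((PK*Ko + PNa*Nao + PCl*Cli)/(PK*Ki + PNa*Nai + PCl*Clo))
Numer = 22.658, Denom = 174.014
Vm = -54.48 mV


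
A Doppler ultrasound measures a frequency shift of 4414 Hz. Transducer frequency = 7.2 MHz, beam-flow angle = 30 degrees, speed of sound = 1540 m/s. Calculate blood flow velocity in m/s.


v = fd * c / (2 * f0 * cos(theta))
v = 4414 * 1540 / (2 * 7.2000e+06 * cos(30))
v = 0.5451 m/s


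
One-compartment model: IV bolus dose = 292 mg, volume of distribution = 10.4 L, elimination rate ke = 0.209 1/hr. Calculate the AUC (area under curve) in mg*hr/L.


C0 = Dose/Vd = 292/10.4 = 28.0769 mg/L
AUC = C0/ke = 28.0769/0.209
AUC = 134.3 mg*hr/L


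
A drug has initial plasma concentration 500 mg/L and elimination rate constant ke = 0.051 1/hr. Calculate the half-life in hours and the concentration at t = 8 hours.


t_half = ln(2) / ke = 0.693147 / 0.051 = 13.59 hr
C(t) = C0 * exp(-ke*t) = 500 * exp(-0.051*8)
C(8) = 332.5 mg/L


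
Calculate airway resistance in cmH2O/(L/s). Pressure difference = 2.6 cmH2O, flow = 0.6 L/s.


R = dP / flow
R = 2.6 / 0.6
R = 4.333 cmH2O/(L/s)


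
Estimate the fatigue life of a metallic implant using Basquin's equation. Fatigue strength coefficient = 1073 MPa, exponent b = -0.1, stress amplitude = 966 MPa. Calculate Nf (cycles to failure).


sigma_a = sigma_f' * (2Nf)^b
2Nf = (sigma_a/sigma_f')^(1/b)
2Nf = (966/1073)^(1/-0.1)
2Nf = 2.8590777
Nf = 1.43


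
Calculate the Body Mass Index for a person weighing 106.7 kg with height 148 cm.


BMI = weight / height^2
height = 148 cm = 1.48 m
BMI = 106.7 / 1.48^2
BMI = 48.71 kg/m^2


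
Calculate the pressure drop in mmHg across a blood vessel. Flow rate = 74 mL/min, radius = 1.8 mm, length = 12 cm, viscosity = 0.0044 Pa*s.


dP = 8*mu*L*Q / (pi*r^4)
Q = 74 mL/min = 1.23333e-06 m^3/s
dP = 157.966 Pa = 157.966 / 133.322 mmHg = 1.185 mmHg


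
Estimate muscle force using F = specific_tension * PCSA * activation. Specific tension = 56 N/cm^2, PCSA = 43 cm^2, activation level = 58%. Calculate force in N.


F = sigma * PCSA * activation
F = 56 * 43 * 0.58
F = 1397 N


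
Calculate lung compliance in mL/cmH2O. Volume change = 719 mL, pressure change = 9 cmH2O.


C = dV / dP
C = 719 / 9
C = 79.89 mL/cmH2O


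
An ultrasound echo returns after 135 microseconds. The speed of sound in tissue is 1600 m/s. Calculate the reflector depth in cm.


depth = c * t / 2
t = 135 us = 1.3500e-04 s
depth = 1600 * 1.3500e-04 / 2
depth = 0.108 m = 10.8 cm


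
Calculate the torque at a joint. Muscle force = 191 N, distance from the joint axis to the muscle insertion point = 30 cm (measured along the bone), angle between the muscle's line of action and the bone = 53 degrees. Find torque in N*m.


Torque = F * d * sin(theta)   (moment arm = d*sin(theta))
d = 30 cm = 0.3 m
Torque = 191 * 0.3 * sin(53)
Torque = 45.76 N*m


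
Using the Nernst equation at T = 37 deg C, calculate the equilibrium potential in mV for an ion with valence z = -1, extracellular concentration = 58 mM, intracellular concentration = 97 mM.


E = (RT/(zF)) * ln(C_out/C_in)
T = 37 + 273.15 = 310.15 K
E = (8.314 * 310.15 / (-1 * 96485)) * ln(58/97)
E = 13.74 mV


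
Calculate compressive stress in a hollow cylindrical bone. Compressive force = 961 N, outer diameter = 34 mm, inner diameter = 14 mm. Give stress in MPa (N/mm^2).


A = pi*(r_o^2 - r_i^2)
r_o = 17 mm, r_i = 7 mm
A = 753.982 mm^2
sigma = F/A = 961 / 753.982
sigma = 1.275 MPa


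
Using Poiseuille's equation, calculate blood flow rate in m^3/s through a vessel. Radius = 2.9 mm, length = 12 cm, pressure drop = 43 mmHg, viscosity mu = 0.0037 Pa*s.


Q = pi*r^4*dP / (8*mu*L)
r = 0.0029 m, L = 0.12 m
dP = 43 mmHg = 5732.846 Pa
Q = 3.5862e-04 m^3/s


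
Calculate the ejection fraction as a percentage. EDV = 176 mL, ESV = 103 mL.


SV = EDV - ESV = 176 - 103 = 73 mL
EF = SV/EDV * 100 = 73/176 * 100
EF = 41.48%


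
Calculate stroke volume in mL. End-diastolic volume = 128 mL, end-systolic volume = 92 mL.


SV = EDV - ESV
SV = 128 - 92
SV = 36 mL


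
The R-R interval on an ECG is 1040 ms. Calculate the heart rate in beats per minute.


HR = 60 / RR_interval(s)
RR = 1040 ms = 1.04 s
HR = 60 / 1.04 = 57.69 bpm


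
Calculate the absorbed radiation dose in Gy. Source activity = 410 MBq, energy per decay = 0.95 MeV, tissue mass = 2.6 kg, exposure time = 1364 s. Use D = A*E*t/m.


A = 410 MBq = 4.1000e+08 Bq
E = 0.95 MeV = 1.5219e-13 J
D = A*E*t/m = 4.1000e+08*1.5219e-13*1364/2.6
D = 0.03273 Gy


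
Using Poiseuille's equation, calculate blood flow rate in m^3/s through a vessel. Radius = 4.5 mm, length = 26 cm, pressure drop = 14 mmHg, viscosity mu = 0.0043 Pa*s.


Q = pi*r^4*dP / (8*mu*L)
r = 0.0045 m, L = 0.26 m
dP = 14 mmHg = 1866.508 Pa
Q = 2.6884e-04 m^3/s


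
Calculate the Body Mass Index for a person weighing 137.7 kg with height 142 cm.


BMI = weight / height^2
height = 142 cm = 1.42 m
BMI = 137.7 / 1.42^2
BMI = 68.29 kg/m^2


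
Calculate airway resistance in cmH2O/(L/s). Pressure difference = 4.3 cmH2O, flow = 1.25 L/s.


R = dP / flow
R = 4.3 / 1.25
R = 3.44 cmH2O/(L/s)


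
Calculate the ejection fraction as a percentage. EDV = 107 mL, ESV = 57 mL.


SV = EDV - ESV = 107 - 57 = 50 mL
EF = SV/EDV * 100 = 50/107 * 100
EF = 46.73%


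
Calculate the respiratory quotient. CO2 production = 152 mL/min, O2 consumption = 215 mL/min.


RQ = VCO2 / VO2
RQ = 152 / 215
RQ = 0.707


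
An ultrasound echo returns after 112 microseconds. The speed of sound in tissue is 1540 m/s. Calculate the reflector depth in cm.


depth = c * t / 2
t = 112 us = 1.1200e-04 s
depth = 1540 * 1.1200e-04 / 2
depth = 0.08624 m = 8.624 cm


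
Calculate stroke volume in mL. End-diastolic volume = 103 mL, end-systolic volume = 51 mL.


SV = EDV - ESV
SV = 103 - 51
SV = 52 mL


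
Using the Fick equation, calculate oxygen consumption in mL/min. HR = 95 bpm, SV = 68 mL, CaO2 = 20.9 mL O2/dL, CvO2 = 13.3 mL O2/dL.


CO = HR*SV = 95*68/1000 = 6.46 L/min
a-v O2 diff = 20.9 - 13.3 = 7.6 mL/dL
VO2 = CO * (CaO2-CvO2) * 10 dL/L
VO2 = 6.46 * 7.6 * 10
VO2 = 491 mL/min


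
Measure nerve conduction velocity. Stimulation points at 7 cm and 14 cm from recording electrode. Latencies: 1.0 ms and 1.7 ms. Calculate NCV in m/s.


Distance = (14 - 7) / 100 = 0.07 m
dt = (1.7 - 1.0) / 1000 = 7.0000e-04 s
NCV = dist / dt = 100 m/s


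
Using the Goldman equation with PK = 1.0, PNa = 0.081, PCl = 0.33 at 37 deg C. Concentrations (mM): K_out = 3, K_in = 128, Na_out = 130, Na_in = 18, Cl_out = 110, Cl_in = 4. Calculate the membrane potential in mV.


Vm = (RT/F)*ln((PK*Ko + PNa*Nao + PCl*Cli)/(PK*Ki + PNa*Nai + PCl*Clo))
Numer = 14.85, Denom = 165.758
Vm = -64.48 mV


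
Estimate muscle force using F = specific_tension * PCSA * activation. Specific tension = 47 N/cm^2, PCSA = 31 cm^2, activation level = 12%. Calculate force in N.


F = sigma * PCSA * activation
F = 47 * 31 * 0.12
F = 174.8 N


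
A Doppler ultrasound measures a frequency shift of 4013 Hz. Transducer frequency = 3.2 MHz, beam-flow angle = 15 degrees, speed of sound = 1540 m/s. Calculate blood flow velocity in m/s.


v = fd * c / (2 * f0 * cos(theta))
v = 4013 * 1540 / (2 * 3.2000e+06 * cos(15))
v = 0.9997 m/s


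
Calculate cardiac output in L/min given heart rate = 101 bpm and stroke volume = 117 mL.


CO = HR * SV
CO = 101 * 117 / 1000
CO = 11.82 L/min


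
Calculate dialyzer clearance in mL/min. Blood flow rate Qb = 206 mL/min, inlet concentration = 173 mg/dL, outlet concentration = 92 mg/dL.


K = Qb * (Cb_in - Cb_out) / Cb_in
K = 206 * (173 - 92) / 173
K = 96.45 mL/min
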